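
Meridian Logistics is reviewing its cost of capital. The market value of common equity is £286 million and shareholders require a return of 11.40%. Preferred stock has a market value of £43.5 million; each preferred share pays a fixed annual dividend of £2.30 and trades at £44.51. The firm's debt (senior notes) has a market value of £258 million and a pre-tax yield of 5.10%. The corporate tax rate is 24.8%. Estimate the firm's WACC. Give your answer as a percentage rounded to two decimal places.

Cost of preferred: Rp = 2.3 / 44.51 = 5.1674%.
Total capital V = 286 + 43.5 + 258 = 587.5.
Equity: weight = 286/587.5 = 0.4868; cost = 11.4%.
Preferred: weight = 43.5/587.5 = 0.0740; cost = 5.1674%.
Senior notes: weight = 258/587.5 = 0.4391; after-tax cost = 5.1% × (1 − 24.8%) = 3.8352%.
WACC = 0.4868 × 11.4000% + 0.0740 × 5.1674% + 0.4391 × 3.8352% = 7.6164%.

7.62%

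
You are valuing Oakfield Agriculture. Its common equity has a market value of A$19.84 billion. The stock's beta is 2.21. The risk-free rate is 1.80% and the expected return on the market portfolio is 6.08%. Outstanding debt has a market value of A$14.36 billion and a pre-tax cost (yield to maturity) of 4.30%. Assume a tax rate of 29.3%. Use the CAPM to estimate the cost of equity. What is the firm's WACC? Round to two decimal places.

Market risk premium = 6.08% − 1.8% = 4.28%.
Cost of equity via CAPM: Re = 1.8% + 2.21 × 4.28% = 11.2588%.
Total capital V = 19.84 + 14.36 = 34.2.
Equity: weight = 19.84/34.2 = 0.5801; cost = 11.2588%.
Debt: weight = 14.36/34.2 = 0.4199; after-tax cost = 4.3% × (1 − 29.3%) = 3.0401%.
WACC = 0.5801 × 11.2588% + 0.4199 × 3.0401% = 7.8079%.

7.81%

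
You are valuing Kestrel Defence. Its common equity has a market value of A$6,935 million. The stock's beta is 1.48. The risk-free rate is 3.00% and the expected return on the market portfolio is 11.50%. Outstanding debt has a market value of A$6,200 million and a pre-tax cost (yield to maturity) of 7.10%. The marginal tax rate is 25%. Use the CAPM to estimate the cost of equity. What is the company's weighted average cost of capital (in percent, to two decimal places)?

Market risk premium = 11.5% − 3.0% = 8.5%.
Cost of equity via CAPM: Re = 3.0% + 1.48 × 8.5% = 15.5800%.
Total capital V = 6935 + 6200 = 13135.
Equity: weight = 6935/13135 = 0.5280; cost = 15.58%.
Debt: weight = 6200/13135 = 0.4720; after-tax cost = 7.1% × (1 − 25%) = 5.3250%.
WACC = 0.5280 × 15.5800% + 0.4720 × 5.3250% = 10.7394%.

10.74%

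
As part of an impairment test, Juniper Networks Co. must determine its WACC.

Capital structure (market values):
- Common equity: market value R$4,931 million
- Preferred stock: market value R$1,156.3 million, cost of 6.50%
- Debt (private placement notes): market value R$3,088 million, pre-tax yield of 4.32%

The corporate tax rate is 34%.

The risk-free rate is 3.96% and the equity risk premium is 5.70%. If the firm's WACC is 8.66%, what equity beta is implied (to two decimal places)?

Total capital V = 4931 + 1156.3 + 3088 = 9175.3.
Equity weight = 4931/9175.3 = 0.5374.
Preferred weight = 1156.3/9175.3 = 0.1260.
Private placement notes weight = 3088/9175.3 = 0.3366.
Debt contribution = 0.3366 × 4.32% × (1 − 34%) = 0.9596%.
Preferred contribution = 0.1260 × 6.5% = 0.8192%.
Required equity contribution = 8.66% − 1.7787% = 6.8813%  ⇒  Re = 12.8042%.
CAPM: 12.8042% = 3.96% + β × 5.7%  ⇒  β = 1.5516.

1.55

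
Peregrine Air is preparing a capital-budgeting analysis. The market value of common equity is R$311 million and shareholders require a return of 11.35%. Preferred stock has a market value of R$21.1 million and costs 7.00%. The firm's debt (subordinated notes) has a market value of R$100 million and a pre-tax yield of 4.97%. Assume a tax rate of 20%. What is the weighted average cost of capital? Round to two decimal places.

9.43%

Total capital V = 311 + 21.1 + 100 = 432.1.
Equity: weight = 311/432.1 = 0.7197; cost = 11.35%.
Preferred: weight = 21.1/432.1 = 0.0488; cost = 7%.
Subordinated notes: weight = 100/432.1 = 0.2314; after-tax cost = 4.97% × (1 − 20%) = 3.9760%.
WACC = 0.7197 × 11.3500% + 0.0488 × 7.0000% + 0.2314 × 3.9760% = 9.4310%.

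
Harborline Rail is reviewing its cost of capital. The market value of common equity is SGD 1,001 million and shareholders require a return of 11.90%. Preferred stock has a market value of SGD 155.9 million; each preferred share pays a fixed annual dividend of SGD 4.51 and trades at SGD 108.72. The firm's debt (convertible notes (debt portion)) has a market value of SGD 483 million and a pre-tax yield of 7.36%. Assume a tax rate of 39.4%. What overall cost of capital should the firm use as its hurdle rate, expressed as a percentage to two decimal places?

8.97%

Cost of preferred: Rp = 4.51 / 108.72 = 4.1483%.
Total capital V = 1001 + 155.9 + 483 = 1639.9.
Equity: weight = 1001/1639.9 = 0.6104; cost = 11.9%.
Preferred: weight = 155.9/1639.9 = 0.0951; cost = 4.1483%.
Convertible notes (debt portion): weight = 483/1639.9 = 0.2945; after-tax cost = 7.36% × (1 − 39.4%) = 4.4602%.
WACC = 0.6104 × 11.9000% + 0.0951 × 4.1483% + 0.2945 × 4.4602% = 8.9718%.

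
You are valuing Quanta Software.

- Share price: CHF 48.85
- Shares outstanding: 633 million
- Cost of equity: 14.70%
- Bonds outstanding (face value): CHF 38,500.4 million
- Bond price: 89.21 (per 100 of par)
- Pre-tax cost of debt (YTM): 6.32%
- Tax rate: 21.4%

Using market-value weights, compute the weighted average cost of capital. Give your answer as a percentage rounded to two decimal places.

Market value of equity E = 48.85 × 633m = 30922.05m. Market value of debt D = 38500.4m × 89.21/100 = 34346.20684m.
Total capital V = 30922.05 + 34346.20684 = 65268.25684.
Equity: weight = 30922.05/65268.25684 = 0.4738; cost = 14.7%.
Bonds outstanding: weight = 34346.20684/65268.25684 = 0.5262; after-tax cost = 6.32% × (1 − 21.4%) = 4.9675%.
WACC = 0.4738 × 14.7000% + 0.5262 × 4.9675% = 9.5785%.

9.58%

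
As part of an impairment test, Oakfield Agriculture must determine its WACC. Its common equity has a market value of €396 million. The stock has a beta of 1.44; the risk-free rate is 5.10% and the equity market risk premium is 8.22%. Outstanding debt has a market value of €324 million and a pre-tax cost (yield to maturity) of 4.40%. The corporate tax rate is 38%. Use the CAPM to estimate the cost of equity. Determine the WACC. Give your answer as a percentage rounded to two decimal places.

Cost of equity via CAPM: Re = 5.1% + 1.44 × 8.22% = 16.9368%.
Total capital V = 396 + 324 = 720.
Equity: weight = 396/720 = 0.5500; cost = 16.9368%.
Debt: weight = 324/720 = 0.4500; after-tax cost = 4.4% × (1 − 38%) = 2.7280%.
WACC = 0.5500 × 16.9368% + 0.4500 × 2.7280% = 10.5428%.

10.54%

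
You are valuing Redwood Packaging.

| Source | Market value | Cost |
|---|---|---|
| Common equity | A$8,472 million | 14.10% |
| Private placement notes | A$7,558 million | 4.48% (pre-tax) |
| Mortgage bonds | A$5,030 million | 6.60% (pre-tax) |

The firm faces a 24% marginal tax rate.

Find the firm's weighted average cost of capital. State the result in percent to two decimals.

Total capital V = 8472 + 7558 + 5030 = 21060.
Equity: weight = 8472/21060 = 0.4023; cost = 14.1%.
Private placement notes: weight = 7558/21060 = 0.3589; after-tax cost = 4.48% × (1 − 24%) = 3.4048%.
Mortgage bonds: weight = 5030/21060 = 0.2388; after-tax cost = 6.6% × (1 − 24%) = 5.0160%.
WACC = 0.4023 × 14.1000% + 0.3589 × 3.4048% + 0.2388 × 5.0160% = 8.0921%.

8.09%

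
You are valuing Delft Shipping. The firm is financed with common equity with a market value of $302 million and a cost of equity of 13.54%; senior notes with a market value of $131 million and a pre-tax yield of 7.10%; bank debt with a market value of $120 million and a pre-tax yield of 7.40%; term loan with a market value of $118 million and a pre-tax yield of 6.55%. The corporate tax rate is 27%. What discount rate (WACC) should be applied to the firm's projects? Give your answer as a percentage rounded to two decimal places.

8.91%

Total capital V = 302 + 131 + 120 + 118 = 671.
Equity: weight = 302/671 = 0.4501; cost = 13.54%.
Senior notes: weight = 131/671 = 0.1952; after-tax cost = 7.1% × (1 − 27%) = 5.1830%.
Bank debt: weight = 120/671 = 0.1788; after-tax cost = 7.4% × (1 − 27%) = 5.4020%.
Term loan: weight = 118/671 = 0.1759; after-tax cost = 6.55% × (1 − 27%) = 4.7815%.
WACC = 0.4501 × 13.5400% + 0.1952 × 5.1830% + 0.1788 × 5.4020% + 0.1759 × 4.7815% = 8.9128%.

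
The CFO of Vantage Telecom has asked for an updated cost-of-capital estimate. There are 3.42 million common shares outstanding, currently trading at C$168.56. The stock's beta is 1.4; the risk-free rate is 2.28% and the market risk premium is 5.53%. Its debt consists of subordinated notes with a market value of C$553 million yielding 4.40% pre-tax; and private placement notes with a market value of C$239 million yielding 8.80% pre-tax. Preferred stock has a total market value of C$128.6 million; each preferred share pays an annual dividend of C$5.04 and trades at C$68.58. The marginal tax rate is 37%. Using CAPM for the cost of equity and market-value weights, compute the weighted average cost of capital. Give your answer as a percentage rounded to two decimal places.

Cost of equity via CAPM: Re = 2.28% + 1.4 × 5.53% = 10.0220%.
Cost of preferred: Rp = 5.04 / 68.58 = 7.3491%.
Market value of equity E = 168.56 × 3.42m = 576.4752m.
Total capital V = 576.4752 + 128.6 + 553 + 239 = 1497.0752.
Equity: weight = 576.4752/1497.0752 = 0.3851; cost = 10.022%.
Preferred: weight = 128.6/1497.0752 = 0.0859; cost = 7.3491%.
Subordinated notes: weight = 553/1497.0752 = 0.3694; after-tax cost = 4.4% × (1 − 37%) = 2.7720%.
Private placement notes: weight = 239/1497.0752 = 0.1596; after-tax cost = 8.8% × (1 − 37%) = 5.5440%.
WACC = 0.3851 × 10.0220% + 0.0859 × 7.3491% + 0.3694 × 2.7720% + 0.1596 × 5.5440% = 6.3995%.

6.40%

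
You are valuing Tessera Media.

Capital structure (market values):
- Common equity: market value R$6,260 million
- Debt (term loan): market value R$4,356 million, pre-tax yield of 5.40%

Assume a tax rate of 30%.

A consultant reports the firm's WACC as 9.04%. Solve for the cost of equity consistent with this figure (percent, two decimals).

12.70%

Total capital V = 6260 + 4356 = 10616.
Equity weight = 6260/10616 = 0.5897.
Term loan weight = 4356/10616 = 0.4103.
Debt contribution = 0.4103 × 5.4% × (1 − 30%) = 1.5510%.
Required equity contribution = 9.04% − 1.5510% = 7.4890%.
Re = 7.4890% / 0.5897 = 12.7002%.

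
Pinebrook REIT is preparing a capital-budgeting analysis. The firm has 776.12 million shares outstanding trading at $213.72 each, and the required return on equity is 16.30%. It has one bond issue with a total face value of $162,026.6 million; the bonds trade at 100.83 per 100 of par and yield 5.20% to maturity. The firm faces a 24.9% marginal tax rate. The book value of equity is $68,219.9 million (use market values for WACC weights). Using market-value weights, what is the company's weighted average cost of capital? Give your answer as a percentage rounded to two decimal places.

Market value of equity E = 213.72 × 776.12m = 165872.3664m. Market value of debt D = 162026.6m × 100.83/100 = 163371.42078m.
Total capital V = 165872.3664 + 163371.42078 = 329243.78718.
Equity: weight = 165872.3664/329243.78718 = 0.5038; cost = 16.3%.
Bonds outstanding: weight = 163371.42078/329243.78718 = 0.4962; after-tax cost = 5.2% × (1 − 24.9%) = 3.9052%.
WACC = 0.5038 × 16.3000% + 0.4962 × 3.9052% = 10.1497%.

10.15%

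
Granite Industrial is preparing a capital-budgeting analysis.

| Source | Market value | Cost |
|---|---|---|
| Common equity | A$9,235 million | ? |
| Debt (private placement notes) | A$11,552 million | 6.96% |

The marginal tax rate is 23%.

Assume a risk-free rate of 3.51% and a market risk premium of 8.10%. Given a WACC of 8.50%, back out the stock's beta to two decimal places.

1.10

Total capital V = 9235 + 11552 = 20787.
Equity weight = 9235/20787 = 0.4443.
Private placement notes weight = 11552/20787 = 0.5557.
Debt contribution = 0.5557 × 6.96% × (1 − 23%) = 2.9783%.
Required equity contribution = 8.5% − 2.9783% = 5.5217%  ⇒  Re = 12.4288%.
CAPM: 12.4288% = 3.51% + β × 8.1%  ⇒  β = 1.1011.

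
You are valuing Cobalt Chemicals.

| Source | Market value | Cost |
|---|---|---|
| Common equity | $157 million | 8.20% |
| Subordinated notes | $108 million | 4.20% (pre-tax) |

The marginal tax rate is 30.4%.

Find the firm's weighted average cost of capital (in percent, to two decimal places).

Total capital V = 157 + 108 = 265.
Equity: weight = 157/265 = 0.5925; cost = 8.2%.
Subordinated notes: weight = 108/265 = 0.4075; after-tax cost = 4.2% × (1 − 30.4%) = 2.9232%.
WACC = 0.5925 × 8.2000% + 0.4075 × 2.9232% = 6.0495%.

6.05%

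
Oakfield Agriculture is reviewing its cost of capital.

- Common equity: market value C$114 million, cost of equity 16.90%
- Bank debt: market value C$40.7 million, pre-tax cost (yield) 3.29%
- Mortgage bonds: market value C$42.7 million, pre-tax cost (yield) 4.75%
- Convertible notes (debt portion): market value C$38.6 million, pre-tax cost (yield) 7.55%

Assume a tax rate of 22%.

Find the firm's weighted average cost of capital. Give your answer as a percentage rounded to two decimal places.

Total capital V = 114 + 40.7 + 42.7 + 38.6 = 236.
Equity: weight = 114/236 = 0.4831; cost = 16.9%.
Bank debt: weight = 40.7/236 = 0.1725; after-tax cost = 3.29% × (1 − 22%) = 2.5662%.
Mortgage bonds: weight = 42.7/236 = 0.1809; after-tax cost = 4.75% × (1 − 22%) = 3.7050%.
Convertible notes (debt portion): weight = 38.6/236 = 0.1636; after-tax cost = 7.55% × (1 − 22%) = 5.8890%.
WACC = 0.4831 × 16.9000% + 0.1725 × 2.5662% + 0.1809 × 3.7050% + 0.1636 × 5.8890% = 10.2397%.

10.24%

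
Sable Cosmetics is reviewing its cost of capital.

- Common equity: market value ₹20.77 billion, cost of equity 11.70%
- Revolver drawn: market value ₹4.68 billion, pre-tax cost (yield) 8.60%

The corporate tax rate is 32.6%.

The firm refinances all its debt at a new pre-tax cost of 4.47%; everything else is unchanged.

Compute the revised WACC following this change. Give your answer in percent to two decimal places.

After the change:
Total capital V = 20.77 + 4.68 = 25.45.
Equity: weight = 20.77/25.45 = 0.8161; cost = 11.7%.
Revolver drawn: weight = 4.68/25.45 = 0.1839; after-tax cost = 4.47% × (1 − 32.6%) = 3.0128%.
WACC = 0.8161 × 11.7000% + 0.1839 × 3.0128% = 10.1025%.

10.10%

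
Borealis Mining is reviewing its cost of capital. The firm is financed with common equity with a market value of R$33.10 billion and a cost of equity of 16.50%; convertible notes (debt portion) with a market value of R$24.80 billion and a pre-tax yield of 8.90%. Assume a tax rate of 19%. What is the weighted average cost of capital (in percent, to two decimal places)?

12.52%

Total capital V = 33.1 + 24.8 = 57.9.
Equity: weight = 33.1/57.9 = 0.5717; cost = 16.5%.
Convertible notes (debt portion): weight = 24.8/57.9 = 0.4283; after-tax cost = 8.9% × (1 − 19%) = 7.2090%.
WACC = 0.5717 × 16.5000% + 0.4283 × 7.2090% = 12.5204%.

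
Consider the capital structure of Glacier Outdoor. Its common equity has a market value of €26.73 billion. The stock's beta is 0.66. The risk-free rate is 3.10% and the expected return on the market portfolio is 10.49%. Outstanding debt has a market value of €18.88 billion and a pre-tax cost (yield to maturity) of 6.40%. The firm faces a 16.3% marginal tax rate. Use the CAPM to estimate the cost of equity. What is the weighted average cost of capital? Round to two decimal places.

6.89%

Market risk premium = 10.49% − 3.1% = 7.39%.
Cost of equity via CAPM: Re = 3.1% + 0.66 × 7.39% = 7.9774%.
Total capital V = 26.73 + 18.88 = 45.61.
Equity: weight = 26.73/45.61 = 0.5861; cost = 7.9774%.
Debt: weight = 18.88/45.61 = 0.4139; after-tax cost = 6.4% × (1 − 16.3%) = 5.3568%.
WACC = 0.5861 × 7.9774% + 0.4139 × 5.3568% = 6.8926%.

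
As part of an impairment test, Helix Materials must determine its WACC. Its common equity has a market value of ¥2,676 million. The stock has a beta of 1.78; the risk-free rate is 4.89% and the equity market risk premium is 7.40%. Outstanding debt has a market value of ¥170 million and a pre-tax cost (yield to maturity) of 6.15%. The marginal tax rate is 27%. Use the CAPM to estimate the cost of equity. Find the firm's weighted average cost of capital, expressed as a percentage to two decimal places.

17.25%

Cost of equity via CAPM: Re = 4.89% + 1.78 × 7.4% = 18.0620%.
Total capital V = 2676 + 170 = 2846.
Equity: weight = 2676/2846 = 0.9403; cost = 18.062%.
Debt: weight = 170/2846 = 0.0597; after-tax cost = 6.15% × (1 − 27%) = 4.4895%.
WACC = 0.9403 × 18.0620% + 0.0597 × 4.4895% = 17.2513%.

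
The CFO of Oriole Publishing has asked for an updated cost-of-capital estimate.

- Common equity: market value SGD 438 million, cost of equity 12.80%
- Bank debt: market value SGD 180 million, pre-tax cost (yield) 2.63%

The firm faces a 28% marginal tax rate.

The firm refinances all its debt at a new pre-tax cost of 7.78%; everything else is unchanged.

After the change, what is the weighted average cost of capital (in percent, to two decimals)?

10.70%

After the change:
Total capital V = 438 + 180 = 618.
Equity: weight = 438/618 = 0.7087; cost = 12.8%.
Bank debt: weight = 180/618 = 0.2913; after-tax cost = 7.78% × (1 − 28%) = 5.6016%.
WACC = 0.7087 × 12.8000% + 0.2913 × 5.6016% = 10.7034%.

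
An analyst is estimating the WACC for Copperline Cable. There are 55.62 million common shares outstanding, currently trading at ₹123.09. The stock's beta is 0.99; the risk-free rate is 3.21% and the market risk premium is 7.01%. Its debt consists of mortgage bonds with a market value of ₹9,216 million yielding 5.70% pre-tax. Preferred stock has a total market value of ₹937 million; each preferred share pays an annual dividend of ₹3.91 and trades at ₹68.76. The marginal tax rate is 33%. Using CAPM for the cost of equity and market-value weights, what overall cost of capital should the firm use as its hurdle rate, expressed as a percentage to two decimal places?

6.47%

Cost of equity via CAPM: Re = 3.21% + 0.99 × 7.01% = 10.1499%.
Cost of preferred: Rp = 3.91 / 68.76 = 5.6864%.
Market value of equity E = 123.09 × 55.62m = 6846.2658m.
Total capital V = 6846.2658 + 937 + 9216 = 16999.2658.
Equity: weight = 6846.2658/16999.2658 = 0.4027; cost = 10.1499%.
Preferred: weight = 937/16999.2658 = 0.0551; cost = 5.6864%.
Mortgage bonds: weight = 9216/16999.2658 = 0.5421; after-tax cost = 5.7% × (1 − 33%) = 3.8190%.
WACC = 0.4027 × 10.1499% + 0.0551 × 5.6864% + 0.5421 × 3.8190% = 6.4716%.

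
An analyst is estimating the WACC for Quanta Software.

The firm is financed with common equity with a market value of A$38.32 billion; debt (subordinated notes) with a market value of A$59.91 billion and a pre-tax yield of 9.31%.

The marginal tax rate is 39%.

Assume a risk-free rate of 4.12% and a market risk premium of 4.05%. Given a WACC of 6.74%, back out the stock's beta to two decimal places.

1.06

Total capital V = 38.32 + 59.91 = 98.23.
Equity weight = 38.32/98.23 = 0.3901.
Subordinated notes weight = 59.91/98.23 = 0.6099.
Debt contribution = 0.6099 × 9.31% × (1 − 39%) = 3.4637%.
Required equity contribution = 6.74% − 3.4637% = 3.2763%  ⇒  Re = 8.3986%.
CAPM: 8.3986% = 4.12% + β × 4.05%  ⇒  β = 1.0565.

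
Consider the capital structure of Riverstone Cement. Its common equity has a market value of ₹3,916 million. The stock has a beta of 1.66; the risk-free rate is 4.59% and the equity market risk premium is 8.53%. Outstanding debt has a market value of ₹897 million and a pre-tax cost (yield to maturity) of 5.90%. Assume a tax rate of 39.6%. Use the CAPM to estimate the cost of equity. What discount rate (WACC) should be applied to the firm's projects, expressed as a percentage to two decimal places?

Cost of equity via CAPM: Re = 4.59% + 1.66 × 8.53% = 18.7498%.
Total capital V = 3916 + 897 = 4813.
Equity: weight = 3916/4813 = 0.8136; cost = 18.7498%.
Debt: weight = 897/4813 = 0.1864; after-tax cost = 5.9% × (1 − 39.6%) = 3.5636%.
WACC = 0.8136 × 18.7498% + 0.1864 × 3.5636% = 15.9195%.

15.92%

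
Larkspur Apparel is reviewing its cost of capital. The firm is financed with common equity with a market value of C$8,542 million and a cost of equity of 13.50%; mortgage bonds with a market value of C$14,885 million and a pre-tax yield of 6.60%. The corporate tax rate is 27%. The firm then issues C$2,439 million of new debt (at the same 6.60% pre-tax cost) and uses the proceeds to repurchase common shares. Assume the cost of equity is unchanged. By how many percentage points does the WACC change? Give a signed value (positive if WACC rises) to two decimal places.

-0.90 pp

Current WACC:
Total capital V = 8542 + 14885 = 23427.
Equity: weight = 8542/23427 = 0.3646; cost = 13.5%.
Mortgage bonds: weight = 14885/23427 = 0.6354; after-tax cost = 6.6% × (1 − 27%) = 4.8180%.
WACC = 0.3646 × 13.5000% + 0.6354 × 4.8180% = 7.9836%.
After the change:
Total capital V = 6103 + 17324 = 23427.
Equity: weight = 6103/23427 = 0.2605; cost = 13.5%.
Mortgage bonds: weight = 17324/23427 = 0.7395; after-tax cost = 6.6% × (1 − 27%) = 4.8180%.
WACC = 0.2605 × 13.5000% + 0.7395 × 4.8180% = 7.0798%.
Change in WACC = 7.0798% − 7.9836% = -0.9039 pp.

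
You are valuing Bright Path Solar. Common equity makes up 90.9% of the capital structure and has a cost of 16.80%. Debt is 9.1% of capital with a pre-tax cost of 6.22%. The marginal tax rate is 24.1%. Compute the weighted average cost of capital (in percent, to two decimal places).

15.70%

After-tax cost of debt = 6.22% × (1 − 24.1%) = 4.7210%.
WACC = 0.909 × 16.8000% + 0.091 × 4.7210% = 15.7008%.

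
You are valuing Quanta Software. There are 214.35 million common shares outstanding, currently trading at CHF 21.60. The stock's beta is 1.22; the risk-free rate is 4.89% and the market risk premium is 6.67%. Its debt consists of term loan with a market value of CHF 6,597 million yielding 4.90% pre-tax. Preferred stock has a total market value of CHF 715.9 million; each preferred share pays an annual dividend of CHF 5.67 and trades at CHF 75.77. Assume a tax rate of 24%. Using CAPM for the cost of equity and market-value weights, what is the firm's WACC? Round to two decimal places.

Cost of equity via CAPM: Re = 4.89% + 1.22 × 6.67% = 13.0274%.
Cost of preferred: Rp = 5.67 / 75.77 = 7.4832%.
Market value of equity E = 21.6 × 214.35m = 4629.96m.
Total capital V = 4629.96 + 715.9 + 6597 = 11942.86.
Equity: weight = 4629.96/11942.86 = 0.3877; cost = 13.0274%.
Preferred: weight = 715.9/11942.86 = 0.0599; cost = 7.4832%.
Term loan: weight = 6597/11942.86 = 0.5524; after-tax cost = 4.9% × (1 − 24%) = 3.7240%.
WACC = 0.3877 × 13.0274% + 0.0599 × 7.4832% + 0.5524 × 3.7240% = 7.5560%.

7.56%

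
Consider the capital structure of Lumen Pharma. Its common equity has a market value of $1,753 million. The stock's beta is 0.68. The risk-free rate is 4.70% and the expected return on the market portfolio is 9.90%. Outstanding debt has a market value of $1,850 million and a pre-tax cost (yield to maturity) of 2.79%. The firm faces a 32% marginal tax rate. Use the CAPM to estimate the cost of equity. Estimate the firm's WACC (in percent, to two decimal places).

Market risk premium = 9.9% − 4.7% = 5.2%.
Cost of equity via CAPM: Re = 4.7% + 0.68 × 5.2% = 8.2360%.
Total capital V = 1753 + 1850 = 3603.
Equity: weight = 1753/3603 = 0.4865; cost = 8.236%.
Debt: weight = 1850/3603 = 0.5135; after-tax cost = 2.79% × (1 − 32%) = 1.8972%.
WACC = 0.4865 × 8.2360% + 0.5135 × 1.8972% = 4.9813%.

4.98%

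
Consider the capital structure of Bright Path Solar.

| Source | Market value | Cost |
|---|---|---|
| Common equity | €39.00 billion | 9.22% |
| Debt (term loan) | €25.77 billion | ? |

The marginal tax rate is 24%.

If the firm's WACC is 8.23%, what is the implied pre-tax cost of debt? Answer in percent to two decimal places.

8.86%

Total capital V = 39 + 25.77 = 64.77.
Equity weight = 39/64.77 = 0.6021.
Term loan weight = 25.77/64.77 = 0.3979.
Equity contribution = 0.6021 × 9.22% = 5.5516%.
Remaining for debt = 8.23% − 5.5516% = 2.6784%.
Rd × (1 − 24%) × 0.3979 = 2.6784%  ⇒  Rd = 8.8576%.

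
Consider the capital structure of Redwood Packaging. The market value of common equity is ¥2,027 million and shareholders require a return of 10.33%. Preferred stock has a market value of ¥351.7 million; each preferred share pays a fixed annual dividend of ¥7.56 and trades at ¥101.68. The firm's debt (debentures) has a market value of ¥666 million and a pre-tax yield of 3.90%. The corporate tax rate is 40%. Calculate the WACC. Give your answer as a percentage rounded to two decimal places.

Cost of preferred: Rp = 7.56 / 101.68 = 7.4351%.
Total capital V = 2027 + 351.7 + 666 = 3044.7.
Equity: weight = 2027/3044.7 = 0.6657; cost = 10.33%.
Preferred: weight = 351.7/3044.7 = 0.1155; cost = 7.4351%.
Debentures: weight = 666/3044.7 = 0.2187; after-tax cost = 3.9% × (1 − 40%) = 2.3400%.
WACC = 0.6657 × 10.3300% + 0.1155 × 7.4351% + 0.2187 × 2.3400% = 8.2479%.

8.25%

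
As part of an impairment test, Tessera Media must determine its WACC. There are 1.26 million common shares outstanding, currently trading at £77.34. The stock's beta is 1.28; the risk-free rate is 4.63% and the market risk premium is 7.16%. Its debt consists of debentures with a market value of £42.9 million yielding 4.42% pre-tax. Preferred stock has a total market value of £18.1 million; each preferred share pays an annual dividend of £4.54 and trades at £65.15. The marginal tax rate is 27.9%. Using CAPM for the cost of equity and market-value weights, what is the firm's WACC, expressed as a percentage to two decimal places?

Cost of equity via CAPM: Re = 4.63% + 1.28 × 7.16% = 13.7948%.
Cost of preferred: Rp = 4.54 / 65.15 = 6.9685%.
Market value of equity E = 77.34 × 1.26m = 97.4484m.
Total capital V = 97.4484 + 18.1 + 42.9 = 158.4484.
Equity: weight = 97.4484/158.4484 = 0.6150; cost = 13.7948%.
Preferred: weight = 18.1/158.4484 = 0.1142; cost = 6.9685%.
Debentures: weight = 42.9/158.4484 = 0.2708; after-tax cost = 4.42% × (1 − 27.9%) = 3.1868%.
WACC = 0.6150 × 13.7948% + 0.1142 × 6.9685% + 0.2708 × 3.1868% = 10.1429%.

10.14%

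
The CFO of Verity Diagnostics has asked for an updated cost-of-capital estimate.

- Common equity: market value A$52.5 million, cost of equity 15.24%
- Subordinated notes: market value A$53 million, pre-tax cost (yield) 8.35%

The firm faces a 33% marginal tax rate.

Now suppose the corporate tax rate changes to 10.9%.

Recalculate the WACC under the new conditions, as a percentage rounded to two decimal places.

11.32%

After the change:
Total capital V = 52.5 + 53 = 105.5.
Equity: weight = 52.5/105.5 = 0.4976; cost = 15.24%.
Subordinated notes: weight = 53/105.5 = 0.5024; after-tax cost = 8.35% × (1 − 10.9%) = 7.4398%.
WACC = 0.4976 × 15.2400% + 0.5024 × 7.4398% = 11.3214%.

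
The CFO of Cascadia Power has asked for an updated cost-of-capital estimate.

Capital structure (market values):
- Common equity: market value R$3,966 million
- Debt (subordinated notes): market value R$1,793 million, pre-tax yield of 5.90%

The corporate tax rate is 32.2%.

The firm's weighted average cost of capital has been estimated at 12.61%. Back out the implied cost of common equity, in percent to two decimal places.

16.50%

Total capital V = 3966 + 1793 = 5759.
Equity weight = 3966/5759 = 0.6887.
Subordinated notes weight = 1793/5759 = 0.3113.
Debt contribution = 0.3113 × 5.9% × (1 − 32.2%) = 1.2454%.
Required equity contribution = 12.61% − 1.2454% = 11.3646%.
Re = 11.3646% / 0.6887 = 16.5024%.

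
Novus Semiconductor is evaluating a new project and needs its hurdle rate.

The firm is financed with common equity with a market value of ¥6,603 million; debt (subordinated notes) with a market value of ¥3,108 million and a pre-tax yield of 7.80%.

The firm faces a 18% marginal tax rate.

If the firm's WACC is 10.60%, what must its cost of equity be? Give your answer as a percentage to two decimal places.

12.58%

Total capital V = 6603 + 3108 = 9711.
Equity weight = 6603/9711 = 0.6800.
Subordinated notes weight = 3108/9711 = 0.3200.
Debt contribution = 0.3200 × 7.8% × (1 − 18%) = 2.0470%.
Required equity contribution = 10.6% − 2.0470% = 8.5530%.
Re = 8.5530% / 0.6800 = 12.5788%.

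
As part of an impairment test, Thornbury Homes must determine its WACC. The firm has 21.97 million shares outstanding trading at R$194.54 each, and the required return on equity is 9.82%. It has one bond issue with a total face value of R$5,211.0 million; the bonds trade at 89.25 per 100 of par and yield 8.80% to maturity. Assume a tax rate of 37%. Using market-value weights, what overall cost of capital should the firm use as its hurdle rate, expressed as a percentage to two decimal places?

Market value of equity E = 194.54 × 21.97m = 4274.0438m. Market value of debt D = 5211m × 89.25/100 = 4650.8175m.
Total capital V = 4274.0438 + 4650.8175 = 8924.8613.
Equity: weight = 4274.0438/8924.8613 = 0.4789; cost = 9.82%.
Bonds outstanding: weight = 4650.8175/8924.8613 = 0.5211; after-tax cost = 8.8% × (1 − 37%) = 5.5440%.
WACC = 0.4789 × 9.8200% + 0.5211 × 5.5440% = 7.5917%.

7.59%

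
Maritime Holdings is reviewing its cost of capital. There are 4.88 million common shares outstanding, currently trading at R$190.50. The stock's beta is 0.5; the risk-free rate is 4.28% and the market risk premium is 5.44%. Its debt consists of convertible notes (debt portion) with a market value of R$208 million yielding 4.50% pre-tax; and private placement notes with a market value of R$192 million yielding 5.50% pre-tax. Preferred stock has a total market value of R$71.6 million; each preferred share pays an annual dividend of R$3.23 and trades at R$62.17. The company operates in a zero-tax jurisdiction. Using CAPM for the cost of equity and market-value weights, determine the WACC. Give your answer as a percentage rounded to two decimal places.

Cost of equity via CAPM: Re = 4.28% + 0.5 × 5.44% = 7.0000%.
Cost of preferred: Rp = 3.23 / 62.17 = 5.1954%.
Market value of equity E = 190.5 × 4.88m = 929.64m.
Total capital V = 929.64 + 71.6 + 208 + 192 = 1401.24.
Equity: weight = 929.64/1401.24 = 0.6634; cost = 7%.
Preferred: weight = 71.6/1401.24 = 0.0511; cost = 5.1954%.
Convertible notes (debt portion): weight = 208/1401.24 = 0.1484; after-tax cost = 4.5% × (1 − 0%) = 4.5000%.
Private placement notes: weight = 192/1401.24 = 0.1370; after-tax cost = 5.5% × (1 − 0%) = 5.5000%.
WACC = 0.6634 × 7.0000% + 0.0511 × 5.1954% + 0.1484 × 4.5000% + 0.1370 × 5.5000% = 6.3312%.

6.33%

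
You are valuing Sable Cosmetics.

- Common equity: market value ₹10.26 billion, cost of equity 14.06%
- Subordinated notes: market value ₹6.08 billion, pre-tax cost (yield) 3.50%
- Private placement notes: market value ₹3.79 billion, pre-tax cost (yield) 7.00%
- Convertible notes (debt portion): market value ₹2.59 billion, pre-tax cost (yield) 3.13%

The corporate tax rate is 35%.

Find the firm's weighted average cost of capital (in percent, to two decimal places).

Total capital V = 10.26 + 6.08 + 3.79 + 2.59 = 22.72.
Equity: weight = 10.26/22.72 = 0.4516; cost = 14.06%.
Subordinated notes: weight = 6.08/22.72 = 0.2676; after-tax cost = 3.5% × (1 − 35%) = 2.2750%.
Private placement notes: weight = 3.79/22.72 = 0.1668; after-tax cost = 7% × (1 − 35%) = 4.5500%.
Convertible notes (debt portion): weight = 2.59/22.72 = 0.1140; after-tax cost = 3.13% × (1 − 35%) = 2.0345%.
WACC = 0.4516 × 14.0600% + 0.2676 × 2.2750% + 0.1668 × 4.5500% + 0.1140 × 2.0345% = 7.9490%.

7.95%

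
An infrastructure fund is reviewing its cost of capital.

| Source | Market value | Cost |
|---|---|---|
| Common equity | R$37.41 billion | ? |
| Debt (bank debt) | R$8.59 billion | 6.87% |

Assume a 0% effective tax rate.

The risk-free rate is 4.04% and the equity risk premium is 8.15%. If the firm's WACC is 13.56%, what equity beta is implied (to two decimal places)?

Total capital V = 37.41 + 8.59 = 46.
Equity weight = 37.41/46 = 0.8133.
Bank debt weight = 8.59/46 = 0.1867.
Debt contribution = 0.1867 × 6.87% × (1 − 0%) = 1.2829%.
Required equity contribution = 13.56% − 1.2829% = 12.2771%  ⇒  Re = 15.0961%.
CAPM: 15.0961% = 4.04% + β × 8.15%  ⇒  β = 1.3566.

1.36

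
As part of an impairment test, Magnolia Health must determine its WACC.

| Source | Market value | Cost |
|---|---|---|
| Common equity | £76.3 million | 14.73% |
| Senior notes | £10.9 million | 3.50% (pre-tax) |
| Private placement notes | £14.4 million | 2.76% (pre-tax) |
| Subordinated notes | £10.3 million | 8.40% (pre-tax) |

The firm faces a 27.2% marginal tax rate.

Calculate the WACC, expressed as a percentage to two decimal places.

Total capital V = 76.3 + 10.9 + 14.4 + 10.3 = 111.9.
Equity: weight = 76.3/111.9 = 0.6819; cost = 14.73%.
Senior notes: weight = 10.9/111.9 = 0.0974; after-tax cost = 3.5% × (1 − 27.2%) = 2.5480%.
Private placement notes: weight = 14.4/111.9 = 0.1287; after-tax cost = 2.76% × (1 − 27.2%) = 2.0093%.
Subordinated notes: weight = 10.3/111.9 = 0.0920; after-tax cost = 8.4% × (1 − 27.2%) = 6.1152%.
WACC = 0.6819 × 14.7300% + 0.0974 × 2.5480% + 0.1287 × 2.0093% + 0.0920 × 6.1152% = 11.1134%.

11.11%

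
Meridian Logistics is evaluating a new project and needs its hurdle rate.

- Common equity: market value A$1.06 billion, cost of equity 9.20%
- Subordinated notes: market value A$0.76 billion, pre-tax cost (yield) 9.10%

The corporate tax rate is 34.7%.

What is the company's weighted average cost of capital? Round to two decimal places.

Total capital V = 1.06 + 0.76 = 1.82.
Equity: weight = 1.06/1.82 = 0.5824; cost = 9.2%.
Subordinated notes: weight = 0.76/1.82 = 0.4176; after-tax cost = 9.1% × (1 − 34.7%) = 5.9423%.
WACC = 0.5824 × 9.2000% + 0.4176 × 5.9423% = 7.8396%.

7.84%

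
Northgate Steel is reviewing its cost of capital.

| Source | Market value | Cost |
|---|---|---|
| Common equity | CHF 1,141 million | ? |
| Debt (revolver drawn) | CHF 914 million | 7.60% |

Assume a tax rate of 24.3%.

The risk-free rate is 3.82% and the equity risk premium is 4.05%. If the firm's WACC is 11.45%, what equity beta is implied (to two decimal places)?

Total capital V = 1141 + 914 = 2055.
Equity weight = 1141/2055 = 0.5552.
Revolver drawn weight = 914/2055 = 0.4448.
Debt contribution = 0.4448 × 7.6% × (1 − 24.3%) = 2.5588%.
Required equity contribution = 11.45% − 2.5588% = 8.8912%  ⇒  Re = 16.0134%.
CAPM: 16.0134% = 3.82% + β × 4.05%  ⇒  β = 3.0107.

3.01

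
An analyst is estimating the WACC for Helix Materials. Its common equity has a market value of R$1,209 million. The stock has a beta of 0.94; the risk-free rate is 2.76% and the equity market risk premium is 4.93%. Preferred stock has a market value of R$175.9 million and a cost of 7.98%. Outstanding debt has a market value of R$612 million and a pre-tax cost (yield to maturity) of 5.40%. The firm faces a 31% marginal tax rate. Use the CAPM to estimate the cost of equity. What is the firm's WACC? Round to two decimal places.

Cost of equity via CAPM: Re = 2.76% + 0.94 × 4.93% = 7.3942%.
Total capital V = 1209 + 175.9 + 612 = 1996.9.
Equity: weight = 1209/1996.9 = 0.6054; cost = 7.3942%.
Preferred: weight = 175.9/1996.9 = 0.0881; cost = 7.98%.
Debt: weight = 612/1996.9 = 0.3065; after-tax cost = 5.4% × (1 − 31%) = 3.7260%.
WACC = 0.6054 × 7.3942% + 0.0881 × 7.9800% + 0.3065 × 3.7260% = 6.3216%.

6.32%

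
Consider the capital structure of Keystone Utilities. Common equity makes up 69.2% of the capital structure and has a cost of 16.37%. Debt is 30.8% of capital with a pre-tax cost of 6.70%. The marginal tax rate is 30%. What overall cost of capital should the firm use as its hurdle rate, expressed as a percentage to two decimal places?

12.77%

After-tax cost of debt = 6.7% × (1 − 30%) = 4.6900%.
WACC = 0.692 × 16.3700% + 0.308 × 4.6900% = 12.7726%.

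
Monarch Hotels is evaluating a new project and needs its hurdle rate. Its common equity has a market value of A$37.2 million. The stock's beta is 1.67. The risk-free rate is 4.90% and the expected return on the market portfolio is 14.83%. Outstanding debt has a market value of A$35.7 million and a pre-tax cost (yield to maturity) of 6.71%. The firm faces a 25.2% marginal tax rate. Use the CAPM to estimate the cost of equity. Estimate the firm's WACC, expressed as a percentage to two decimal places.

Market risk premium = 14.83% − 4.9% = 9.93%.
Cost of equity via CAPM: Re = 4.9% + 1.67 × 9.93% = 21.4831%.
Total capital V = 37.2 + 35.7 = 72.9.
Equity: weight = 37.2/72.9 = 0.5103; cost = 21.4831%.
Debt: weight = 35.7/72.9 = 0.4897; after-tax cost = 6.71% × (1 − 25.2%) = 5.0191%.
WACC = 0.5103 × 21.4831% + 0.4897 × 5.0191% = 13.4205%.

13.42%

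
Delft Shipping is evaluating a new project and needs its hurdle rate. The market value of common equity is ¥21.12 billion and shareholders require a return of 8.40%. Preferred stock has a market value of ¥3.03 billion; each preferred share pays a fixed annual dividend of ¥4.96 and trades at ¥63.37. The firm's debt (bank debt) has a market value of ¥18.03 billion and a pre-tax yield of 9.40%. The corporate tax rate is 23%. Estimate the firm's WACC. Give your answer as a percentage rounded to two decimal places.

Cost of preferred: Rp = 4.96 / 63.37 = 7.8270%.
Total capital V = 21.12 + 3.03 + 18.03 = 42.18.
Equity: weight = 21.12/42.18 = 0.5007; cost = 8.4%.
Preferred: weight = 3.03/42.18 = 0.0718; cost = 7.827%.
Bank debt: weight = 18.03/42.18 = 0.4275; after-tax cost = 9.4% × (1 − 23%) = 7.2380%.
WACC = 0.5007 × 8.4000% + 0.0718 × 7.8270% + 0.4275 × 7.2380% = 7.8621%.

7.86%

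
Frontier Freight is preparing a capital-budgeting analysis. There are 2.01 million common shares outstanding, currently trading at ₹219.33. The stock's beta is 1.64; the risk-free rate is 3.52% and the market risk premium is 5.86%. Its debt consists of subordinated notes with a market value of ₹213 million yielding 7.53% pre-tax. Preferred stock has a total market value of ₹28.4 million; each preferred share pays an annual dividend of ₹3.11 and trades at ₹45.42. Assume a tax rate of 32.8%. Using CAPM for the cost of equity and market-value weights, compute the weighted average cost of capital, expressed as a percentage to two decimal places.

10.35%

Cost of equity via CAPM: Re = 3.52% + 1.64 × 5.86% = 13.1304%.
Cost of preferred: Rp = 3.11 / 45.42 = 6.8472%.
Market value of equity E = 219.33 × 2.01m = 440.8533m.
Total capital V = 440.8533 + 28.4 + 213 = 682.2533.
Equity: weight = 440.8533/682.2533 = 0.6462; cost = 13.1304%.
Preferred: weight = 28.4/682.2533 = 0.0416; cost = 6.8472%.
Subordinated notes: weight = 213/682.2533 = 0.3122; after-tax cost = 7.53% × (1 − 32.8%) = 5.0602%.
WACC = 0.6462 × 13.1304% + 0.0416 × 6.8472% + 0.3122 × 5.0602% = 10.3493%.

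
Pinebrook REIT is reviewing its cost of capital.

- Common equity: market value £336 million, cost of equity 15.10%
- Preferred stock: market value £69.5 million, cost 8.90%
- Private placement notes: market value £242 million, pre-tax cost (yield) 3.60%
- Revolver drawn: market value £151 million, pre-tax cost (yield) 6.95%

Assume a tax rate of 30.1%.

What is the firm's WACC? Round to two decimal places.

8.81%

Total capital V = 336 + 69.5 + 242 + 151 = 798.5.
Equity: weight = 336/798.5 = 0.4208; cost = 15.1%.
Preferred: weight = 69.5/798.5 = 0.0870; cost = 8.9%.
Private placement notes: weight = 242/798.5 = 0.3031; after-tax cost = 3.6% × (1 − 30.1%) = 2.5164%.
Revolver drawn: weight = 151/798.5 = 0.1891; after-tax cost = 6.95% × (1 − 30.1%) = 4.8581%.
WACC = 0.4208 × 15.1000% + 0.0870 × 8.9000% + 0.3031 × 2.5164% + 0.1891 × 4.8581% = 8.8099%.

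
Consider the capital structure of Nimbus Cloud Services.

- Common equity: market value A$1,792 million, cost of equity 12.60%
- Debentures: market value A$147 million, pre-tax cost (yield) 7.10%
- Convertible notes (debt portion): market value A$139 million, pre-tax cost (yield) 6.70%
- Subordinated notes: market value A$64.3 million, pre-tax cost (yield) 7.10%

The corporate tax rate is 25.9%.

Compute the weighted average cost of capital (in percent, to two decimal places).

Total capital V = 1792 + 147 + 139 + 64.3 = 2142.3.
Equity: weight = 1792/2142.3 = 0.8365; cost = 12.6%.
Debentures: weight = 147/2142.3 = 0.0686; after-tax cost = 7.1% × (1 − 25.9%) = 5.2611%.
Convertible notes (debt portion): weight = 139/2142.3 = 0.0649; after-tax cost = 6.7% × (1 − 25.9%) = 4.9647%.
Subordinated notes: weight = 64.3/2142.3 = 0.0300; after-tax cost = 7.1% × (1 − 25.9%) = 5.2611%.
WACC = 0.8365 × 12.6000% + 0.0686 × 5.2611% + 0.0649 × 4.9647% + 0.0300 × 5.2611% = 11.3807%.

11.38%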